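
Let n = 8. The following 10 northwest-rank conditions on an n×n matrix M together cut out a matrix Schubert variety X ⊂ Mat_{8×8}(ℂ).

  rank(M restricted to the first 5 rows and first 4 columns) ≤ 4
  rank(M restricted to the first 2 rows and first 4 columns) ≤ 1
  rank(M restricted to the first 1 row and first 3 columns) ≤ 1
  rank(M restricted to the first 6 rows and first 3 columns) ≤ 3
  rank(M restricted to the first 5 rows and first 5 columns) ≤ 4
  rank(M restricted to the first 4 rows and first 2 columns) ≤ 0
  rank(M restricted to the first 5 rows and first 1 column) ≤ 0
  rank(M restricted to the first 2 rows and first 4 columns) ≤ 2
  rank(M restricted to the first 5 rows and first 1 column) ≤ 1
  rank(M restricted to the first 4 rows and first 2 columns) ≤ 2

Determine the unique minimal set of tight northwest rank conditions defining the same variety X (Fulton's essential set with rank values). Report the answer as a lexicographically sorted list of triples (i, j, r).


Recovering R(i,j) via the rank-extension bound from the 10 conditions:

  row 1: 0 | 0 | 1 | 1 | 1 | 1 | 1 | 1
  row 2: 0 | 0 | 1 | 1 | 2 | 2 | 2 | 2
  row 3: 0 | 0 | 1 | 2 | 3 | 3 | 3 | 3
  row 4: 0 | 0 | 1 | 2 | 3 | 4 | 4 | 4
  row 5: 0 | 1 | 2 | 3 | 4 | 5 | 5 | 5
  row 6: 1 | 2 | 3 | 4 | 5 | 6 | 6 | 6
  row 7: 1 | 2 | 3 | 4 | 5 | 6 | 7 | 7
  row 8: 1 | 2 | 3 | 4 | 5 | 6 | 7 | 8

hence w(1..8) = (3, 5, 4, 6, 2, 1, 7, 8).

Fulton essential set (3 of the 10 Rothe cells):

[(2, 4, 1), (4, 2, 0), (5, 1, 0)]


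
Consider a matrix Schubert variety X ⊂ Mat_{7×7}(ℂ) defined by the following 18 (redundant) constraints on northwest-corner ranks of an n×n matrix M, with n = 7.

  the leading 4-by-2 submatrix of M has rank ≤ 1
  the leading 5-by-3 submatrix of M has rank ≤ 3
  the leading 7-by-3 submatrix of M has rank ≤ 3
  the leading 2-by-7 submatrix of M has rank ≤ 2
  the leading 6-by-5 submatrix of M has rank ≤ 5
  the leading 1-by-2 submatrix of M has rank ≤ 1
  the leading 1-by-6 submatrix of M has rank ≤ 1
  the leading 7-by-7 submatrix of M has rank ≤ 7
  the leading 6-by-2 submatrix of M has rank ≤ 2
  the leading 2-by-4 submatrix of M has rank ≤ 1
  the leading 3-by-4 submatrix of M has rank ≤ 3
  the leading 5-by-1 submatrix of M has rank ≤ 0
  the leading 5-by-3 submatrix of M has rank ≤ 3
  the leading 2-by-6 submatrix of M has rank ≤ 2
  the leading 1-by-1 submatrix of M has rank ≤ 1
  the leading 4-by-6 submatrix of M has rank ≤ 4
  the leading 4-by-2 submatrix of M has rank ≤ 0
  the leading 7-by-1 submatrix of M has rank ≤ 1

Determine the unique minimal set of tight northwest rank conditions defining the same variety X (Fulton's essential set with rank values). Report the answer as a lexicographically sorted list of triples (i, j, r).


Computing R[i][j] = min implied NW-rank bound (n=7, 18 conditions):

  i=1: 0 0 1 1 1 1 1
  i=2: 0 0 1 1 2 2 2
  i=3: 0 0 1 2 3 3 3
  i=4: 0 0 1 2 3 4 4
  i=5: 0 1 2 3 4 5 5
  i=6: 1 2 3 4 5 6 6
  i=7: 1 2 3 4 5 6 7

hence w(1..7) = (3, 5, 4, 6, 2, 1, 7).

3 SE-corners of the 10-cell Rothe diagram give Ess(w):

[(2, 4, 1), (4, 2, 0), (5, 1, 0)]


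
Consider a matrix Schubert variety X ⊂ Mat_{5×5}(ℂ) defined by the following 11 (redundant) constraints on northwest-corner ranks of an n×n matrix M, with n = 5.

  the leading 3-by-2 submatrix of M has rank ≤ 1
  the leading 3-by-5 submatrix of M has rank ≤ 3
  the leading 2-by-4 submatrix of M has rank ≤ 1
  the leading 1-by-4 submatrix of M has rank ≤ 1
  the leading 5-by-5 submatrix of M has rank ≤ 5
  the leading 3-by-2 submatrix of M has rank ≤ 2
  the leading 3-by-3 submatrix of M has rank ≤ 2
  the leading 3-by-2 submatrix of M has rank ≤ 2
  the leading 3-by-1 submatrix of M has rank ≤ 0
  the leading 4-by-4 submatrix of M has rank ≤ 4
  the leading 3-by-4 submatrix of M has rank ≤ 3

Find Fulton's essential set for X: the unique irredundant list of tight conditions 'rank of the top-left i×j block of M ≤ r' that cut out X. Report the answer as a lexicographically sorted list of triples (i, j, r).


Rank table r_w(5×5) implied by the 11 constraints:

  i=1: 0 | 1 | 1 | 1 | 1
  i=2: 0 | 1 | 1 | 1 | 2
  i=3: 0 | 1 | 2 | 2 | 3
  i=4: 1 | 2 | 3 | 3 | 4
  i=5: 1 | 2 | 3 | 4 | 5

hence w(1..5) = (2, 5, 3, 1, 4).

D(w) has 5 cells with 2 SE-corners; essential set:

[(2, 4, 1), (3, 1, 0)]


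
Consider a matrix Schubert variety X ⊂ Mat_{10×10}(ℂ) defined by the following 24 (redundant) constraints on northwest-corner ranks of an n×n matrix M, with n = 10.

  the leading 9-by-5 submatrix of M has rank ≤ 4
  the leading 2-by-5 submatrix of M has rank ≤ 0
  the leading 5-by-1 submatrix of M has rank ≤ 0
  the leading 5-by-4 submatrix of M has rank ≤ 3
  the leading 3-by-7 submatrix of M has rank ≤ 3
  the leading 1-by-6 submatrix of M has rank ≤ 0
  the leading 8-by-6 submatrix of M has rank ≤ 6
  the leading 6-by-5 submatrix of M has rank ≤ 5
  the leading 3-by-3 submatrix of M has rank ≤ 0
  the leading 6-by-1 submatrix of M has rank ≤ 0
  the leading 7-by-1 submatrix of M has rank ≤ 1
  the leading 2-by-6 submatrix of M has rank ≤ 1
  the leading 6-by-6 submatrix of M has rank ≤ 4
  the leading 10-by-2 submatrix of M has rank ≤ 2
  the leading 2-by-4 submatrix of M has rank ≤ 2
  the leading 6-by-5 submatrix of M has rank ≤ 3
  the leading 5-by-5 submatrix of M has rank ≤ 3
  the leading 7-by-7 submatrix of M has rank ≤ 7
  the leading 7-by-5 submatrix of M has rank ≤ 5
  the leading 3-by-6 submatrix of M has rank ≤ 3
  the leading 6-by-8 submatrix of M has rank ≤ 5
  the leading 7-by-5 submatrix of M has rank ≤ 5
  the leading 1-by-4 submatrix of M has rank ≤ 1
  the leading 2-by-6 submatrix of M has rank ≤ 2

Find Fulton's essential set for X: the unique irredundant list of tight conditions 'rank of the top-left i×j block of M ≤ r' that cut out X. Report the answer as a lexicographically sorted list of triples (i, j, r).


Computing R[i][j] = min implied NW-rank bound (n=10, 24 conditions):

  0, 0, 0, 0, 0, 0, 1, 1, 1, 1
  0, 0, 0, 0, 0, 1, 2, 2, 2, 2
  0, 0, 0, 1, 1, 2, 3, 3, 3, 3
  0, 1, 1, 2, 2, 3, 4, 4, 4, 4
  0, 1, 2, 3, 3, 4, 5, 5, 5, 5
  0, 1, 2, 3, 3, 4, 5, 5, 6, 6
  1, 2, 3, 4, 4, 5, 6, 6, 7, 7
  1, 2, 3, 4, 4, 5, 6, 7, 8, 8
  1, 2, 3, 4, 4, 5, 6, 7, 8, 9
  1, 2, 3, 4, 5, 6, 7, 8, 9, 10

reading off 1-entries of Δ²R: w = (7, 6, 4, 2, 3, 9, 1, 8, 10, 5).

|D(w)|=21, |Ess(w)|=7:

[(1, 6, 0), (2, 5, 0), (3, 3, 0), (6, 1, 0), (6, 5, 3), (6, 8, 5), (9, 5, 4)]


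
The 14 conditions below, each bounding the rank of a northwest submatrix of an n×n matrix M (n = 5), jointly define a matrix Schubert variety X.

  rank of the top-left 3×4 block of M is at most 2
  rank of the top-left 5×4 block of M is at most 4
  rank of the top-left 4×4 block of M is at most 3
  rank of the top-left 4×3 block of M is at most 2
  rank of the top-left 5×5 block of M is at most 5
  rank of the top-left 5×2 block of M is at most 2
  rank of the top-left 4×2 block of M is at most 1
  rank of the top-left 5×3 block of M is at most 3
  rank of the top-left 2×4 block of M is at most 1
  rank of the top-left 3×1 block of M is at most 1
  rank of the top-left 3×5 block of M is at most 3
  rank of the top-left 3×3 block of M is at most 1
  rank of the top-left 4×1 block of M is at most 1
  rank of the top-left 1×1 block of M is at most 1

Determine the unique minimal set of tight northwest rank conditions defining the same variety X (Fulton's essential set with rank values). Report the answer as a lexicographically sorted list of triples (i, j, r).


Propagating the 14 rank bounds to every northwest block:

  row 1: 1 1 1 1 1
  row 2: 1 1 1 1 2
  row 3: 1 1 1 2 3
  row 4: 1 1 2 3 4
  row 5: 1 2 3 4 5

hence w(1..5) = (1, 5, 4, 3, 2).

3 SE-corners of the 6-cell Rothe diagram give Ess(w):

[(2, 4, 1), (3, 3, 1), (4, 2, 1)]


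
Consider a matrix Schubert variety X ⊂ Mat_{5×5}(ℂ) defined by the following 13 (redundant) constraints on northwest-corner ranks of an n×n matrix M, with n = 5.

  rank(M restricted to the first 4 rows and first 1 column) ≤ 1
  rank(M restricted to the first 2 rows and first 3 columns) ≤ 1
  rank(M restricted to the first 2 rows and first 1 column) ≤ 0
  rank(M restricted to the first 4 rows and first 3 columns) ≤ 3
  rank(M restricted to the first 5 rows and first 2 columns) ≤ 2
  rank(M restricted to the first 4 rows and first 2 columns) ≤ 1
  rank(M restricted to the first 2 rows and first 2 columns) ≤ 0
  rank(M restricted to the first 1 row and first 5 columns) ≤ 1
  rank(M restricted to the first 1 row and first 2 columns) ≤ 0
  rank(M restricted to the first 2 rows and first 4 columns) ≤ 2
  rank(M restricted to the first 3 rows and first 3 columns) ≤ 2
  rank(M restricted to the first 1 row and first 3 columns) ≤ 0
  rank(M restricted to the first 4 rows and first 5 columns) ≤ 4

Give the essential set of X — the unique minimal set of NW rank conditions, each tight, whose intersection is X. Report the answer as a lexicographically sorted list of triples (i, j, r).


The tightest implied rank at each (i,j), from the 13 conditions:

  i=1: 0, 0, 0, 1, 1
  i=2: 0, 0, 1, 2, 2
  i=3: 1, 1, 2, 3, 3
  i=4: 1, 1, 2, 3, 4
  i=5: 1, 2, 3, 4, 5

giving w = (4, 3, 1, 5, 2) via Δ²R.

D(w) has 6 cells with 3 SE-corners; essential set:

[(1, 3, 0), (2, 2, 0), (4, 2, 1)]


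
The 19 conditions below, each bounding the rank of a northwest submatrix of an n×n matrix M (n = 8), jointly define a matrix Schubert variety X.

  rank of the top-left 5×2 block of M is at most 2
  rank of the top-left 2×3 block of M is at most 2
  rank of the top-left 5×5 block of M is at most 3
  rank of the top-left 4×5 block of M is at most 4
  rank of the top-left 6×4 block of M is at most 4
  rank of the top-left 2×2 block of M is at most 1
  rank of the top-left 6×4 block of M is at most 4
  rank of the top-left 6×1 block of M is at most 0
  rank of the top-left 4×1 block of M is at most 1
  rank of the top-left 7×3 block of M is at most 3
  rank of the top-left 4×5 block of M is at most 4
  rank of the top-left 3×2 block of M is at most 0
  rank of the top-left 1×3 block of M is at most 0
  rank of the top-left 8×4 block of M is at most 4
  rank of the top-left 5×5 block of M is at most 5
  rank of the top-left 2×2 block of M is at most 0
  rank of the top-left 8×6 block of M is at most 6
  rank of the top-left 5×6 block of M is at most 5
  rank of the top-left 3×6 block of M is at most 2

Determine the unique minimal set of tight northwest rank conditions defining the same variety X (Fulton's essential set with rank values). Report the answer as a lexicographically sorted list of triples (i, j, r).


Computing R[i][j] = min implied NW-rank bound (n=8, 19 conditions):

  i=1: 0 0 0 1 1 1 1 1
  i=2: 0 0 1 2 2 2 2 2
  i=3: 0 0 1 2 2 2 3 3
  i=4: 0 1 2 3 3 3 4 4
  i=5: 0 1 2 3 3 4 5 5
  i=6: 0 1 2 3 4 5 6 6
  i=7: 1 2 3 4 5 6 7 7
  i=8: 1 2 3 4 5 6 7 8

so w = (4, 3, 7, 2, 6, 5, 1, 8).

5 SE-corners of the 13-cell Rothe diagram give Ess(w):

[(1, 3, 0), (3, 2, 0), (3, 6, 2), (5, 5, 3), (6, 1, 0)]


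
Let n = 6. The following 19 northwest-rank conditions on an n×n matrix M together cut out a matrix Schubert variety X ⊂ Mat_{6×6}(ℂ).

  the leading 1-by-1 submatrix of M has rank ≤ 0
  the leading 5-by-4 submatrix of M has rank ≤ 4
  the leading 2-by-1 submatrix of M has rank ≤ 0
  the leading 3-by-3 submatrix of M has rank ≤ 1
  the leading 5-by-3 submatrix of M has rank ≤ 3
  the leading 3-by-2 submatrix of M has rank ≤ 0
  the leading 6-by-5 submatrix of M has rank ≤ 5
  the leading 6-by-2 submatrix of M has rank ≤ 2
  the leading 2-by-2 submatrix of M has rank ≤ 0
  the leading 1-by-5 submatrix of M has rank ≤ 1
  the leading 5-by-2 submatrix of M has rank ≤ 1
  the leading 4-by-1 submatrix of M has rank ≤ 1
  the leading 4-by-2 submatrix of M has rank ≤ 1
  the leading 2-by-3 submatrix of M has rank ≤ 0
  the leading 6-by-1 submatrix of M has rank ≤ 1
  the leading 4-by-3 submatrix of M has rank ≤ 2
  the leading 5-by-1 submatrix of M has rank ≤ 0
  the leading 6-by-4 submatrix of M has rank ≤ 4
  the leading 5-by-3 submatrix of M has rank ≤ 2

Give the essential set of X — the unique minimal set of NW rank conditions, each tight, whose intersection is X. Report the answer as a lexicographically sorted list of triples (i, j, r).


Reconstructing r_w from the 19 given conditions:

  i=1: 0, 0, 0, 1, 1, 1
  i=2: 0, 0, 0, 1, 2, 2
  i=3: 0, 0, 1, 2, 3, 3
  i=4: 0, 1, 2, 3, 4, 4
  i=5: 0, 1, 2, 3, 4, 5
  i=6: 1, 2, 3, 4, 5, 6

second differences of R give the permutation w = (4, 5, 3, 2, 6, 1).

|D(w)|=10, |Ess(w)|=3:

[(2, 3, 0), (3, 2, 0), (5, 1, 0)]


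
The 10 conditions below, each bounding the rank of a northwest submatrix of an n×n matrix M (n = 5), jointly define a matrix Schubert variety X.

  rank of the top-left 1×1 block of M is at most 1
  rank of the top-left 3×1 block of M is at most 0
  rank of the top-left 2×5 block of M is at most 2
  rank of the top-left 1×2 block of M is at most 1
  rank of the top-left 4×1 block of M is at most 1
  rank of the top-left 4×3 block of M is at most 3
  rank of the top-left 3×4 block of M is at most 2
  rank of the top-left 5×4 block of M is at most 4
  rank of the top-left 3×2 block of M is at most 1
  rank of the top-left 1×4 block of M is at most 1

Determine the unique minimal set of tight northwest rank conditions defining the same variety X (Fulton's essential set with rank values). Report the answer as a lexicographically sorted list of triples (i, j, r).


Rank table r_w(5×5) implied by the 10 constraints:

  i=1: 0  1  1  1  1
  i=2: 0  1  2  2  2
  i=3: 0  1  2  2  3
  i=4: 1  2  3  3  4
  i=5: 1  2  3  4  5

so w = (2, 3, 5, 1, 4).

Rothe diagram D(w) (4 cells), 2 SE-corners (essential conditions):

[(3, 1, 0), (3, 4, 2)]


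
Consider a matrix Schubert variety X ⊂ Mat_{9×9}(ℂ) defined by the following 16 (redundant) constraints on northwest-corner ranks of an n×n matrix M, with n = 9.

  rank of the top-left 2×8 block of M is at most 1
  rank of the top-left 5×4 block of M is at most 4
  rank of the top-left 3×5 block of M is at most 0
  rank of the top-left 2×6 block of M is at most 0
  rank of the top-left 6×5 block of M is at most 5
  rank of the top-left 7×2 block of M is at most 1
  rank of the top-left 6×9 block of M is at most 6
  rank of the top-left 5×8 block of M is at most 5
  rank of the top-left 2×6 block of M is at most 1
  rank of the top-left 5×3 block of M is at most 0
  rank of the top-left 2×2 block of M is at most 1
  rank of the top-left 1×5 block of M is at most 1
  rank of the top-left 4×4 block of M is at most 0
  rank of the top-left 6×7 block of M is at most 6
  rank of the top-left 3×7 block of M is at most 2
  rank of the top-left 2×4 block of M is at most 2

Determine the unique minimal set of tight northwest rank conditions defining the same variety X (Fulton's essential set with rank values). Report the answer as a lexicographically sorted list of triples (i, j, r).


Recovering R(i,j) via the rank-extension bound from the 16 conditions:

  row 1: 0 0 0 0 0 0 1 1 1
  row 2: 0 0 0 0 0 0 1 1 2
  row 3: 0 0 0 0 0 1 2 2 3
  row 4: 0 0 0 0 1 2 3 3 4
  row 5: 0 0 0 1 2 3 4 4 5
  row 6: 1 1 1 2 3 4 5 5 6
  row 7: 1 1 2 3 4 5 6 6 7
  row 8: 1 2 3 4 5 6 7 7 8
  row 9: 1 2 3 4 5 6 7 8 9

the unique w with this rank table is (7, 9, 6, 5, 4, 1, 3, 2, 8).

Rothe diagram D(w) (26 cells), 6 SE-corners (essential conditions):

[(2, 6, 0), (2, 8, 1), (3, 5, 0), (4, 4, 0), (5, 3, 0), (7, 2, 1)]


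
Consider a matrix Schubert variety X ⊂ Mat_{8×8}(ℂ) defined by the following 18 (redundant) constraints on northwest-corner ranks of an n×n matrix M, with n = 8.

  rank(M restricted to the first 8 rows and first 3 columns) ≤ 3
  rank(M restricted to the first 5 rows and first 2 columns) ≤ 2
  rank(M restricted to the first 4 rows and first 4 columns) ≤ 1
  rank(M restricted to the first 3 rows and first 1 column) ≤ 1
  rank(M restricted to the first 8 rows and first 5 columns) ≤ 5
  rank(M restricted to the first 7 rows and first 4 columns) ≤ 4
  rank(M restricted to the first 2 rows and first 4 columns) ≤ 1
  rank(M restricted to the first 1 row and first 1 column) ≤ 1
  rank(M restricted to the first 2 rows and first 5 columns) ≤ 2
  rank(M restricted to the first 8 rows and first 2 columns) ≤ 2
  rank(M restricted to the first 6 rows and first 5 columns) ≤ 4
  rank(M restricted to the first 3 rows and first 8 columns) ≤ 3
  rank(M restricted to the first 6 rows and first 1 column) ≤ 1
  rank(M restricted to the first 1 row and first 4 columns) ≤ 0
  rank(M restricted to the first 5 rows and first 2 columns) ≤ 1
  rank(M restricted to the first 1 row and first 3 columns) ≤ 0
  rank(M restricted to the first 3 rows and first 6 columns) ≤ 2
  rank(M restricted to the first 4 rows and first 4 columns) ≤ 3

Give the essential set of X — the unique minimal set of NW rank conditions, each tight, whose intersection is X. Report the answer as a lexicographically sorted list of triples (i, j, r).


Reconstructing r_w from the 18 given conditions:

  R[1]: 0 | 0 | 0 | 0 | 1 | 1 | 1 | 1
  R[2]: 1 | 1 | 1 | 1 | 2 | 2 | 2 | 2
  R[3]: 1 | 1 | 1 | 1 | 2 | 2 | 3 | 3
  R[4]: 1 | 1 | 1 | 1 | 2 | 3 | 4 | 4
  R[5]: 1 | 1 | 2 | 2 | 3 | 4 | 5 | 5
  R[6]: 1 | 2 | 3 | 3 | 4 | 5 | 6 | 6
  R[7]: 1 | 2 | 3 | 4 | 5 | 6 | 7 | 7
  R[8]: 1 | 2 | 3 | 4 | 5 | 6 | 7 | 8

hence w(1..8) = (5, 1, 7, 6, 3, 2, 4, 8).

D(w) has 12 cells with 4 SE-corners; essential set:

[(1, 4, 0), (3, 6, 2), (4, 4, 1), (5, 2, 1)]


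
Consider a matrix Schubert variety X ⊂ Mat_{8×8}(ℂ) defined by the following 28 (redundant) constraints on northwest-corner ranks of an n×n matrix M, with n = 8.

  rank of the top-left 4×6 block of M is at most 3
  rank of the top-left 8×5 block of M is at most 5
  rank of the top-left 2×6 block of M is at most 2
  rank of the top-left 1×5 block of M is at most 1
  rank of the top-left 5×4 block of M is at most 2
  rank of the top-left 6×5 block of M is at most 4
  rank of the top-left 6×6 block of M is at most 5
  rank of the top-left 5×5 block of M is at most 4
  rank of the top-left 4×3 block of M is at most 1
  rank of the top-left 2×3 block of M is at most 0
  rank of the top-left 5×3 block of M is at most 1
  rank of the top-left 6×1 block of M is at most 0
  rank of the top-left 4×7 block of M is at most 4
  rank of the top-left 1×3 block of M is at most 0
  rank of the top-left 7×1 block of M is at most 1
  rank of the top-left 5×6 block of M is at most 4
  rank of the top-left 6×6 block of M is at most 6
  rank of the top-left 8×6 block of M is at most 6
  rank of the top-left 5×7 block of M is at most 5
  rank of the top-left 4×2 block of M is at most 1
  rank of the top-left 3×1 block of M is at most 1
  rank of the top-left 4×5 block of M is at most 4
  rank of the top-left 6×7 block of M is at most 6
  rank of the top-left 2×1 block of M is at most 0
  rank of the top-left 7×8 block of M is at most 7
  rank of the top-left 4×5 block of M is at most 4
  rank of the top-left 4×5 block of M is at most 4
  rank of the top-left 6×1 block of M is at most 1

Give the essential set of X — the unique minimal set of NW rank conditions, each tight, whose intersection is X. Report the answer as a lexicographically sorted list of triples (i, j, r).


Recovering R(i,j) via the rank-extension bound from the 28 conditions:

  R[1]: 0, 0, 0, 1, 1, 1, 1, 1
  R[2]: 0, 0, 0, 1, 2, 2, 2, 2
  R[3]: 0, 1, 1, 2, 3, 3, 3, 3
  R[4]: 0, 1, 1, 2, 3, 3, 4, 4
  R[5]: 0, 1, 1, 2, 3, 4, 5, 5
  R[6]: 0, 1, 2, 3, 4, 5, 6, 6
  R[7]: 1, 2, 3, 4, 5, 6, 7, 7
  R[8]: 1, 2, 3, 4, 5, 6, 7, 8

reading off 1-entries of Δ²R: w = (4, 5, 2, 7, 6, 3, 1, 8).

Fulton essential set (4 of the 13 Rothe cells):

[(2, 3, 0), (4, 6, 3), (5, 3, 1), (6, 1, 0)]


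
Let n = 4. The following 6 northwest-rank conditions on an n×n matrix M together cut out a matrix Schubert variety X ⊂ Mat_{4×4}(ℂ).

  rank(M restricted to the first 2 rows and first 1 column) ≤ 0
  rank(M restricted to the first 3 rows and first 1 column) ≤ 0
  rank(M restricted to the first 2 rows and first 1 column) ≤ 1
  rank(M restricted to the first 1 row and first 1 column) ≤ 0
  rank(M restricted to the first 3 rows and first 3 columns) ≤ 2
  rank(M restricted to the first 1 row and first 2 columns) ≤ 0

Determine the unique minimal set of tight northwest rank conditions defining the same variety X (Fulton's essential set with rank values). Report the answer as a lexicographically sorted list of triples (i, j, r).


Recovering R(i,j) via the rank-extension bound from the 6 conditions:

  row 1: 0 0 1 1
  row 2: 0 1 2 2
  row 3: 0 1 2 3
  row 4: 1 2 3 4

so w = (3, 2, 4, 1).

D(w) has 4 cells with 2 SE-corners; essential set:

[(1, 2, 0), (3, 1, 0)]


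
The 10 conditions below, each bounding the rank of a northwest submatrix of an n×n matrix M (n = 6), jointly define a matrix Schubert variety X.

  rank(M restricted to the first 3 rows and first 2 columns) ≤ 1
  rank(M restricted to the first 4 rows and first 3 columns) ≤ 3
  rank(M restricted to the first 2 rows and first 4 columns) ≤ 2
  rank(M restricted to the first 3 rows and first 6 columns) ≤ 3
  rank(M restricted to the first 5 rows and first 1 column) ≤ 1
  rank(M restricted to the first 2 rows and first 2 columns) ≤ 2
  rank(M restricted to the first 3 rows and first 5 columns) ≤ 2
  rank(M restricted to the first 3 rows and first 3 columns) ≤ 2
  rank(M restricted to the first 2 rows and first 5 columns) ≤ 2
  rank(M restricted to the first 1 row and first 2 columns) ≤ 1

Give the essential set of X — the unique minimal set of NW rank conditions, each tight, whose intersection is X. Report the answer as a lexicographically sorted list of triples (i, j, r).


Computing R[i][j] = min implied NW-rank bound (n=6, 10 conditions):

  1  1  1  1  1  1
  1  1  2  2  2  2
  1  1  2  2  2  3
  1  2  3  3  3  4
  1  2  3  4  4  5
  1  2  3  4  5  6

second differences of R give the permutation w = (1, 3, 6, 2, 4, 5).

D(w) has 4 cells with 2 SE-corners; essential set:

[(3, 2, 1), (3, 5, 2)]


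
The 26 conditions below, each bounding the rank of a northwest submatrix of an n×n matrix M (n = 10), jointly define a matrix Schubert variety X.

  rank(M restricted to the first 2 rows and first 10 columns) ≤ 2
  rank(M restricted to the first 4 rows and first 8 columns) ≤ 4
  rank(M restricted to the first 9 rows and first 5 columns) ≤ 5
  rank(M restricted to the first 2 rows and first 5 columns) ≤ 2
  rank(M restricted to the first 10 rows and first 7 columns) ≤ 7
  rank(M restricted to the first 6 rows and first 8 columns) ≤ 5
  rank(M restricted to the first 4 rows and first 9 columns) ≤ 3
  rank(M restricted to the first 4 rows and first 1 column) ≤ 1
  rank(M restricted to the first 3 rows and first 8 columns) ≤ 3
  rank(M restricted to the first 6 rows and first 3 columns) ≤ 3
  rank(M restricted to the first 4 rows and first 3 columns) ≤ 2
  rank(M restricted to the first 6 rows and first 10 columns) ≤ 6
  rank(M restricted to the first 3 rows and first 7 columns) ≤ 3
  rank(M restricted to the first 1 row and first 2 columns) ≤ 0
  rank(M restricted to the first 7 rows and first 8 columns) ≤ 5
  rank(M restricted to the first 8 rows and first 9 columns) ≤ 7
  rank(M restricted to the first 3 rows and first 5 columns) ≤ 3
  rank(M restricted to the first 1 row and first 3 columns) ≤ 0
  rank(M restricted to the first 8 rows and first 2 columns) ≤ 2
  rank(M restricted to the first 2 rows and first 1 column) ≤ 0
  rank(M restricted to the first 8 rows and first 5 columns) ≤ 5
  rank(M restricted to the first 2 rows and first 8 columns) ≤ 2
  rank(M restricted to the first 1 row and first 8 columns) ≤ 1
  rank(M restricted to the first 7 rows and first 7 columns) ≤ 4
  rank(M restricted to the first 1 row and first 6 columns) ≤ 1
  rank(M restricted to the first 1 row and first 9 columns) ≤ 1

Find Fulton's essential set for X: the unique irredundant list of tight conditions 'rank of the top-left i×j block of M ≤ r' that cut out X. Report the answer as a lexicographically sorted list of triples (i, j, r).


The tightest implied rank at each (i,j), from the 26 conditions:

  row 1: 0 | 0 | 0 | 1 | 1 | 1 | 1 | 1 | 1 | 1
  row 2: 0 | 1 | 1 | 2 | 2 | 2 | 2 | 2 | 2 | 2
  row 3: 1 | 2 | 2 | 3 | 3 | 3 | 3 | 3 | 3 | 3
  row 4: 1 | 2 | 2 | 3 | 3 | 3 | 3 | 3 | 3 | 4
  row 5: 1 | 2 | 3 | 4 | 4 | 4 | 4 | 4 | 4 | 5
  row 6: 1 | 2 | 3 | 4 | 4 | 4 | 4 | 5 | 5 | 6
  row 7: 1 | 2 | 3 | 4 | 4 | 4 | 4 | 5 | 6 | 7
  row 8: 1 | 2 | 3 | 4 | 5 | 5 | 5 | 6 | 7 | 8
  row 9: 1 | 2 | 3 | 4 | 5 | 6 | 6 | 7 | 8 | 9
  row 10: 1 | 2 | 3 | 4 | 5 | 6 | 7 | 8 | 9 | 10

the unique w with this rank table is (4, 2, 1, 10, 3, 8, 9, 5, 6, 7).

D(w) has 16 cells with 5 SE-corners; essential set:

[(1, 3, 0), (2, 1, 0), (4, 3, 2), (4, 9, 3), (7, 7, 4)]


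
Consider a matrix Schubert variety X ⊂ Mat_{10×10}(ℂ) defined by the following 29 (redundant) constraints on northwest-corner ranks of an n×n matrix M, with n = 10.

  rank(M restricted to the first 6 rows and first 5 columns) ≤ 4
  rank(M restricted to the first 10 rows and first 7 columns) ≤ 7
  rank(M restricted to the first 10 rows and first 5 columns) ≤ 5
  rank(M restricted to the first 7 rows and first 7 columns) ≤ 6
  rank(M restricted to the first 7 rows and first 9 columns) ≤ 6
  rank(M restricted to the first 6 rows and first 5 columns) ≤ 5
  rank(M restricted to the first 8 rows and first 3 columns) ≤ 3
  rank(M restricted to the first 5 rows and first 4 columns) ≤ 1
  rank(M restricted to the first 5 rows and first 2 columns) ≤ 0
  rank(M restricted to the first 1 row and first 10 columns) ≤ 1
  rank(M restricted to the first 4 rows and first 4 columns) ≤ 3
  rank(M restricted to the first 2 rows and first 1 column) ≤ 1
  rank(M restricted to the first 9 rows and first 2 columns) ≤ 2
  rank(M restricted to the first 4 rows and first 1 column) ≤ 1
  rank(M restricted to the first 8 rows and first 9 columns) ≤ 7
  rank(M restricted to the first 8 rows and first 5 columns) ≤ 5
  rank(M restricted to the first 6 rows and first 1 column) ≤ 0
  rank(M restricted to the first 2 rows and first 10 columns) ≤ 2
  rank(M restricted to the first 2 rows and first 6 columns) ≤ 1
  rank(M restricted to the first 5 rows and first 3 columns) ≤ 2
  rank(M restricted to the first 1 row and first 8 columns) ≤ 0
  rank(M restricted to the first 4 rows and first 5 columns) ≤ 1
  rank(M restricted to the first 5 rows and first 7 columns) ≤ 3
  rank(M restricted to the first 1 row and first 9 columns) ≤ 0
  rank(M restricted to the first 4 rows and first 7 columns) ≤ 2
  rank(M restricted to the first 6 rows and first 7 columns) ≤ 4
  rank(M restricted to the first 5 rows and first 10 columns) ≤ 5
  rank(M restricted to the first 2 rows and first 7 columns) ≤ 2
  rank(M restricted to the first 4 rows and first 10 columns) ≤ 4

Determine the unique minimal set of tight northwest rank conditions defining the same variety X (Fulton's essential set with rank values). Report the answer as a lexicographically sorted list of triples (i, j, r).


Propagating the 29 rank bounds to every northwest block:

  i=1: 0  0  0  0  0  0  0  0  0  1
  i=2: 0  0  1  1  1  1  1  1  1  2
  i=3: 0  0  1  1  1  2  2  2  2  3
  i=4: 0  0  1  1  1  2  2  3  3  4
  i=5: 0  0  1  1  2  3  3  4  4  5
  i=6: 0  1  2  2  3  4  4  5  5  6
  i=7: 1  2  3  3  4  5  5  6  6  7
  i=8: 1  2  3  4  5  6  6  7  7  8
  i=9: 1  2  3  4  5  6  7  8  8  9
  i=10: 1  2  3  4  5  6  7  8  9  10

giving w = (10, 3, 6, 8, 5, 2, 1, 4, 7, 9) via Δ²R.

ℓ(w)=24; the 6 essential cells (i,j,r):

[(1, 9, 0), (4, 5, 1), (4, 7, 2), (5, 2, 0), (5, 4, 1), (6, 1, 0)]


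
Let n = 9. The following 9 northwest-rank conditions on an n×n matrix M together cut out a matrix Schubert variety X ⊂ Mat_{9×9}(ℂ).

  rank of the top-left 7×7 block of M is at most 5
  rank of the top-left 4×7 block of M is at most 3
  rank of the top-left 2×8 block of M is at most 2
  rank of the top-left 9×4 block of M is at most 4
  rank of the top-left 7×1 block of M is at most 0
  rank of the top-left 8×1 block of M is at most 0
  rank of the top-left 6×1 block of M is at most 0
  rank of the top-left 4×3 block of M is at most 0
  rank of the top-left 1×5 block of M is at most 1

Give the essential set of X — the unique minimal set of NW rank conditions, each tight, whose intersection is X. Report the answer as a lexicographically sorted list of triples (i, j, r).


The tightest implied rank at each (i,j), from the 9 conditions:

  0, 0, 0, 1, 1, 1, 1, 1, 1
  0, 0, 0, 1, 2, 2, 2, 2, 2
  0, 0, 0, 1, 2, 3, 3, 3, 3
  0, 0, 0, 1, 2, 3, 3, 4, 4
  0, 1, 1, 2, 3, 4, 4, 5, 5
  0, 1, 2, 3, 4, 5, 5, 6, 6
  0, 1, 2, 3, 4, 5, 5, 6, 7
  0, 1, 2, 3, 4, 5, 6, 7, 8
  1, 2, 3, 4, 5, 6, 7, 8, 9

hence w(1..9) = (4, 5, 6, 8, 2, 3, 9, 7, 1).

Rothe diagram D(w) (18 cells), 4 SE-corners (essential conditions):

[(4, 3, 0), (4, 7, 3), (7, 7, 5), (8, 1, 0)]


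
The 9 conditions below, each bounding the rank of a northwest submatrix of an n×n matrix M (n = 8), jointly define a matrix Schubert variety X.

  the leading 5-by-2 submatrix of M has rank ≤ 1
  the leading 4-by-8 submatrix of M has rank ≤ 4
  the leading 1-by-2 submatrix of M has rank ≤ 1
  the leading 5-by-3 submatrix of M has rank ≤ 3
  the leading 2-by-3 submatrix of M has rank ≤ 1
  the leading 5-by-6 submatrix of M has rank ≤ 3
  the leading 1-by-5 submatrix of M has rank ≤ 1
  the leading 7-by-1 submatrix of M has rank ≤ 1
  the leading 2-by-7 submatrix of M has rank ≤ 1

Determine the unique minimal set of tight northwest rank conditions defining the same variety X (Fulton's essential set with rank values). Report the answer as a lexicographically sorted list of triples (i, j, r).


Reconstructing r_w from the 9 given conditions:

  1  1  1  1  1  1  1  1
  1  1  1  1  1  1  1  2
  1  1  2  2  2  2  2  3
  1  1  2  3  3  3  3  4
  1  1  2  3  3  3  4  5
  1  2  3  4  4  4  5  6
  1  2  3  4  5  5  6  7
  1  2  3  4  5  6  7  8

the unique w with this rank table is (1, 8, 3, 4, 7, 2, 5, 6).

|D(w)|=11, |Ess(w)|=3:

[(2, 7, 1), (5, 2, 1), (5, 6, 3)]


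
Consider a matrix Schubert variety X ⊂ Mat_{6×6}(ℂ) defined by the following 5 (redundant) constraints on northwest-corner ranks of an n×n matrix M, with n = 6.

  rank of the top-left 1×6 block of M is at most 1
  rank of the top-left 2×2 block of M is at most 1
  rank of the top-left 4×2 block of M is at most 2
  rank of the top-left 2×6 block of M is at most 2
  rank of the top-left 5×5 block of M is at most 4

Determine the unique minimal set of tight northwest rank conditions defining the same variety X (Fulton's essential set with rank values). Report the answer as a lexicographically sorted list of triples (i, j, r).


Recovering R(i,j) via the rank-extension bound from the 5 conditions:

  row 1: 1 1 1 1 1 1
  row 2: 1 1 2 2 2 2
  row 3: 1 2 3 3 3 3
  row 4: 1 2 3 4 4 4
  row 5: 1 2 3 4 4 5
  row 6: 1 2 3 4 5 6

so w = (1, 3, 2, 4, 6, 5).

Rothe diagram D(w) (2 cells), 2 SE-corners (essential conditions):

[(2, 2, 1), (5, 5, 4)]


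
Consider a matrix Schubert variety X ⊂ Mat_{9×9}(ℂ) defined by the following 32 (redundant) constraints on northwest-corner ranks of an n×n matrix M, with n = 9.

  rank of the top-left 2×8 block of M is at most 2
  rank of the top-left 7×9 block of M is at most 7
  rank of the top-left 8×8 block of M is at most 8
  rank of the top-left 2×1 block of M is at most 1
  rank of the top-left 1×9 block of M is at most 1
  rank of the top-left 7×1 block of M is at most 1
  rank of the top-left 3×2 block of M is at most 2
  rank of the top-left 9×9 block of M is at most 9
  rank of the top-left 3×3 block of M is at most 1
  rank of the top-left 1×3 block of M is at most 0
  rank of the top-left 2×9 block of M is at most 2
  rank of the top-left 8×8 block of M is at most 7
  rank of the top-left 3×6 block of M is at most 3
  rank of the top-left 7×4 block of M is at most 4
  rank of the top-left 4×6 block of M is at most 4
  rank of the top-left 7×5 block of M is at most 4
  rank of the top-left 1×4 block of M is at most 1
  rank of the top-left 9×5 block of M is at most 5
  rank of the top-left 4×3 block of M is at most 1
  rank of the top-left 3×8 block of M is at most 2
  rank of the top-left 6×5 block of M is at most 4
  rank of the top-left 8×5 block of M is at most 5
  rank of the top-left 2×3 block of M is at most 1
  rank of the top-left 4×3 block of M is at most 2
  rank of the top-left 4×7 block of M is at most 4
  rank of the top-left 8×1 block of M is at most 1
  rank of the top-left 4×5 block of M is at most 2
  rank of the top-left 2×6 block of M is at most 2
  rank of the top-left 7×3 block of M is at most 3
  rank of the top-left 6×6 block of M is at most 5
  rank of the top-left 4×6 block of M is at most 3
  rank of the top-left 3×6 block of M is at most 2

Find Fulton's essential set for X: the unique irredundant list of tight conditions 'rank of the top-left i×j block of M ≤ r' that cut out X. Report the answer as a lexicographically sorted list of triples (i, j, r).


Computing R[i][j] = min implied NW-rank bound (n=9, 32 conditions):

  i=1: 0, 0, 0, 1, 1, 1, 1, 1, 1
  i=2: 1, 1, 1, 2, 2, 2, 2, 2, 2
  i=3: 1, 1, 1, 2, 2, 2, 2, 2, 3
  i=4: 1, 1, 1, 2, 2, 3, 3, 3, 4
  i=5: 1, 2, 2, 3, 3, 4, 4, 4, 5
  i=6: 1, 2, 3, 4, 4, 5, 5, 5, 6
  i=7: 1, 2, 3, 4, 4, 5, 6, 6, 7
  i=8: 1, 2, 3, 4, 5, 6, 7, 7, 8
  i=9: 1, 2, 3, 4, 5, 6, 7, 8, 9

hence w(1..9) = (4, 1, 9, 6, 2, 3, 7, 5, 8).

ℓ(w)=13; the 5 essential cells (i,j,r):

[(1, 3, 0), (3, 8, 2), (4, 3, 1), (4, 5, 2), (7, 5, 4)]


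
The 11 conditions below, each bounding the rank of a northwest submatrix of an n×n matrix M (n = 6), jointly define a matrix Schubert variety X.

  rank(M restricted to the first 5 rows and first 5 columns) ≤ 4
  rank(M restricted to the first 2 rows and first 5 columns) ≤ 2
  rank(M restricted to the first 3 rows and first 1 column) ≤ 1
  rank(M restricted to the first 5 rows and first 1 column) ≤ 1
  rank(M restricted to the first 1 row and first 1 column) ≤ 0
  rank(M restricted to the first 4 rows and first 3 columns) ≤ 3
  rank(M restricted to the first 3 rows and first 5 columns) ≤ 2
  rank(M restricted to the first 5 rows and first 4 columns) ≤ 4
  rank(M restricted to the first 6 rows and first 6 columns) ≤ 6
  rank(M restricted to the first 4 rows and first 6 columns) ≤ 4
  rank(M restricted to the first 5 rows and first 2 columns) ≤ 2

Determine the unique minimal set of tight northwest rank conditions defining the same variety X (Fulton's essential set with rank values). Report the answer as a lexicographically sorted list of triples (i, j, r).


Recovering R(i,j) via the rank-extension bound from the 11 conditions:

  R[1]: 0  1  1  1  1  1
  R[2]: 1  2  2  2  2  2
  R[3]: 1  2  2  2  2  3
  R[4]: 1  2  3  3  3  4
  R[5]: 1  2  3  4  4  5
  R[6]: 1  2  3  4  5  6

so w = (2, 1, 6, 3, 4, 5).

D(w) has 4 cells with 2 SE-corners; essential set:

[(1, 1, 0), (3, 5, 2)]


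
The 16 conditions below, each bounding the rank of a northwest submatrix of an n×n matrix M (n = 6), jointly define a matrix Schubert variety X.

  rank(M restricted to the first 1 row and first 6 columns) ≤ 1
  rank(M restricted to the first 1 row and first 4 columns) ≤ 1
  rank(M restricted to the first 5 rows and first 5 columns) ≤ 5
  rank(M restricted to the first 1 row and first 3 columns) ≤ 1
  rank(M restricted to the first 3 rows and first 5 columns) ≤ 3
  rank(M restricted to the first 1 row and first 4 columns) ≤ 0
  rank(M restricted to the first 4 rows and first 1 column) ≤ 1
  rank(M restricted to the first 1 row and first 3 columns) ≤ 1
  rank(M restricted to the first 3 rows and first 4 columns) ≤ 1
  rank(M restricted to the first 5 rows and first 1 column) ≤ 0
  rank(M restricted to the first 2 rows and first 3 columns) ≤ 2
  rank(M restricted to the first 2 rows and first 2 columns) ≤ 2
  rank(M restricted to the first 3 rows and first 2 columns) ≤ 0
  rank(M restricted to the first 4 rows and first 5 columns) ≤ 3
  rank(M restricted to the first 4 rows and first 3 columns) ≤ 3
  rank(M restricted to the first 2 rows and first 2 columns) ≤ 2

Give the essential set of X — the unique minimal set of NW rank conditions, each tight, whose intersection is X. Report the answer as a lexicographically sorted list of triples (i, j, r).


Recovering R(i,j) via the rank-extension bound from the 16 conditions:

  R[1]: 0 | 0 | 0 | 0 | 1 | 1
  R[2]: 0 | 0 | 1 | 1 | 2 | 2
  R[3]: 0 | 0 | 1 | 1 | 2 | 3
  R[4]: 0 | 1 | 2 | 2 | 3 | 4
  R[5]: 0 | 1 | 2 | 3 | 4 | 5
  R[6]: 1 | 2 | 3 | 4 | 5 | 6

the unique w with this rank table is (5, 3, 6, 2, 4, 1).

D(w) has 11 cells with 4 SE-corners; essential set:

[(1, 4, 0), (3, 2, 0), (3, 4, 1), (5, 1, 0)]


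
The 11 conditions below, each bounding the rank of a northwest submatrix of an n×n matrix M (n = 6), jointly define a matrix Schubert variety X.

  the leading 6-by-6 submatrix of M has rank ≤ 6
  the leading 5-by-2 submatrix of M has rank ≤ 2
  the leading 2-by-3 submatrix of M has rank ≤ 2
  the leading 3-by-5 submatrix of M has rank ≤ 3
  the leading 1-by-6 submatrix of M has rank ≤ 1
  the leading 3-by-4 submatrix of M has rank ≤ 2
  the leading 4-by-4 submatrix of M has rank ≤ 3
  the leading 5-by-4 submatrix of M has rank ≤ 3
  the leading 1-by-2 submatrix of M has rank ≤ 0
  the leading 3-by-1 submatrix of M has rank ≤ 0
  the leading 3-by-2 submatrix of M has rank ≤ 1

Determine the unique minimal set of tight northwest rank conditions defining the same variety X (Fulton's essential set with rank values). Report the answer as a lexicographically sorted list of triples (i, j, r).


The tightest implied rank at each (i,j), from the 11 conditions:

  R[1]: 0  0  1  1  1  1
  R[2]: 0  1  2  2  2  2
  R[3]: 0  1  2  2  3  3
  R[4]: 1  2  3  3  4  4
  R[5]: 1  2  3  3  4  5
  R[6]: 1  2  3  4  5  6

the unique w with this rank table is (3, 2, 5, 1, 6, 4).

Fulton essential set (4 of the 6 Rothe cells):

[(1, 2, 0), (3, 1, 0), (3, 4, 2), (5, 4, 3)]


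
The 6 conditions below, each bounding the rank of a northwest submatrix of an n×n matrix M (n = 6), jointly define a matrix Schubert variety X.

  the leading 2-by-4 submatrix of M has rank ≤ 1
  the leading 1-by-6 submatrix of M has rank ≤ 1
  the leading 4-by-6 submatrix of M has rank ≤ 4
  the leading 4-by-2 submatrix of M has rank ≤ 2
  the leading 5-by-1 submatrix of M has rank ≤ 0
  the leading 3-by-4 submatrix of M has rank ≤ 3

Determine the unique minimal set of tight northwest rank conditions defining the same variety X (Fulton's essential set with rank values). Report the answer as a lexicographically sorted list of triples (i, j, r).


Propagating the 6 rank bounds to every northwest block:

  R[1]: 0 | 1 | 1 | 1 | 1 | 1
  R[2]: 0 | 1 | 1 | 1 | 2 | 2
  R[3]: 0 | 1 | 2 | 2 | 3 | 3
  R[4]: 0 | 1 | 2 | 3 | 4 | 4
  R[5]: 0 | 1 | 2 | 3 | 4 | 5
  R[6]: 1 | 2 | 3 | 4 | 5 | 6

hence w(1..6) = (2, 5, 3, 4, 6, 1).

ℓ(w)=7; the 2 essential cells (i,j,r):

[(2, 4, 1), (5, 1, 0)]


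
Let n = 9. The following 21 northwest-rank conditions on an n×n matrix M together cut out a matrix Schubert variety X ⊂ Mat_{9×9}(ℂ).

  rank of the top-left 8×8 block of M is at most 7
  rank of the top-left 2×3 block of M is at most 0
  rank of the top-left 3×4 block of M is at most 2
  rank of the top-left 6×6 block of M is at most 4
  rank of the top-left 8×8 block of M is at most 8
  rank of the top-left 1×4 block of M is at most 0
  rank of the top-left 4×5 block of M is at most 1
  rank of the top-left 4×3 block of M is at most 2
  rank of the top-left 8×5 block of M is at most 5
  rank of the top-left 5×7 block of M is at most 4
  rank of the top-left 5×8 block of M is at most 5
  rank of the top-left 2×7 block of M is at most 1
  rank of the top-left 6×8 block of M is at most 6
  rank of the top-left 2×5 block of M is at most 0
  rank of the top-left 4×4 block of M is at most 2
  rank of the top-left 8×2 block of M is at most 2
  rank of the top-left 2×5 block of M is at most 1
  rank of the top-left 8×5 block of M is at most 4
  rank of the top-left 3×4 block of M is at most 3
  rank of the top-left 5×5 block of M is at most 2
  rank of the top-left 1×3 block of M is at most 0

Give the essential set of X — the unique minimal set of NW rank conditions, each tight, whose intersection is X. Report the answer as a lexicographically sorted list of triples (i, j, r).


Propagating the 21 rank bounds to every northwest block:

  0 0 0 0 0 1 1 1 1
  0 0 0 0 0 1 1 2 2
  1 1 1 1 1 2 2 3 3
  1 1 1 1 1 2 3 4 4
  1 2 2 2 2 3 4 5 5
  1 2 3 3 3 4 5 6 6
  1 2 3 4 4 5 6 7 7
  1 2 3 4 4 5 6 7 8
  1 2 3 4 5 6 7 8 9

so w = (6, 8, 1, 7, 2, 3, 4, 9, 5).

Rothe diagram D(w) (16 cells), 4 SE-corners (essential conditions):

[(2, 5, 0), (2, 7, 1), (4, 5, 1), (8, 5, 4)]
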